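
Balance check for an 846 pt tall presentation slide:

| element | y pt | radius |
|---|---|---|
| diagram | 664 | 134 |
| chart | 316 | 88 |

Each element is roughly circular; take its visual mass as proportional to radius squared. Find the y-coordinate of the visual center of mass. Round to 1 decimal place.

Weights ∝ r²: diagram 134² = 17956, chart 88² = 7744; Σw = 25700.
y: (17956·664 + 7744·316) / 25700 = 14369888 / 25700 ≈ 559.14

y ≈ 559.1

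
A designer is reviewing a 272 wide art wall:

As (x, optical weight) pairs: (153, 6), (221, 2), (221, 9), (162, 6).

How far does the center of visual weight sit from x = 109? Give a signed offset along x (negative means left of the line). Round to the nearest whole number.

Total weight = 6 + 2 + 9 + 6 = 23.
x: (6·153 + 2·221 + 9·221 + 6·162) / 23 = 4321 / 23 ≈ 187.87
Offset from x = 109: 187.87 − 109 ≈ 78.87.

≈ 79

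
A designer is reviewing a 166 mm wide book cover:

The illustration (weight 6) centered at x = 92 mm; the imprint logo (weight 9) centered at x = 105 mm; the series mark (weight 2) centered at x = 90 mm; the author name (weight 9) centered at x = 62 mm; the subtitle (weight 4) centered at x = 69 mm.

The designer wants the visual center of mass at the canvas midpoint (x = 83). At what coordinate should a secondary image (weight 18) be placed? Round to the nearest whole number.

After adding the secondary image, total weight = 6 + 9 + 2 + 9 + 4 + 18 = 48.
x: target moment 48×83 = 3984; current 6·92 + 9·105 + 2·90 + 9·62 + 4·69 = 2511; the secondary image supplies 1473, so x = 1473/18 ≈ 81.83.

x ≈ 82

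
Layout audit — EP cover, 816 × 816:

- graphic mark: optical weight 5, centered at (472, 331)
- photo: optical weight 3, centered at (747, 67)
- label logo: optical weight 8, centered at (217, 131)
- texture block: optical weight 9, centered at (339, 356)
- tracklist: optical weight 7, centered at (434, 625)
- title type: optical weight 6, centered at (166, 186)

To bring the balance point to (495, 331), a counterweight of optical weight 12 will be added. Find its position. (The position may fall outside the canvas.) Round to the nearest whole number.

With the counterweight, Σw becomes 5 + 3 + 8 + 9 + 7 + 6 + 12 = 50.
x: need Σw·x = 50·495 = 24750. Existing = 5·472 + 3·747 + 8·217 + 9·339 + 7·434 + 6·166 = 13422. Remainder 11328 / 12 ≈ 944.00.
y: need Σw·y = 50·331 = 16550. Existing = 5·331 + 3·67 + 8·131 + 9·356 + 7·625 + 6·186 = 11599. Remainder 4951 / 12 ≈ 412.58.

(944, 413)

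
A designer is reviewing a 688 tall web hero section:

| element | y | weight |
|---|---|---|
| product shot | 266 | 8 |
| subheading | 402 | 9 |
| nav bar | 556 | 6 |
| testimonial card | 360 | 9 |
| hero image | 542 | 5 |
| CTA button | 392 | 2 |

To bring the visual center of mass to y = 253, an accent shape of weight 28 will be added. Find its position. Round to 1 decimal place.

New total weight: (8 + 9 + 6 + 9 + 5 + 2) + 28 = 67.
y: target moment 67×253 = 16951; current 8·266 + 9·402 + 6·556 + 9·360 + 5·542 + 2·392 = 15816; the accent shape supplies 1135, so y = 1135/28 ≈ 40.54.

y ≈ 40.5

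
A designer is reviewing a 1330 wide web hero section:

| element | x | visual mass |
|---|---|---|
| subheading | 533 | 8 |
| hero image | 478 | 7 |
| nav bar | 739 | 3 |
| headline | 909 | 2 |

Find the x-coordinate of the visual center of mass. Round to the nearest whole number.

Σw = 8 + 7 + 3 + 2 = 20.
Σw·x = 8·533 + 7·478 + 3·739 + 2·909 = 11645, so x̄ = 11645/20 ≈ 582.25.

x ≈ 582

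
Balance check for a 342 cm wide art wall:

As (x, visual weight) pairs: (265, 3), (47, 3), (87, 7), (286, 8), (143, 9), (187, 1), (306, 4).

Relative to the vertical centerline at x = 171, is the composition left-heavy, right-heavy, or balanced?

right-heavy

Total weight = 3 + 3 + 7 + 8 + 9 + 1 + 4 = 35.
x: moment 6531 / weight 35 ≈ 186.60
186.6 lies right of the midline 171, so the layout is right-heavy.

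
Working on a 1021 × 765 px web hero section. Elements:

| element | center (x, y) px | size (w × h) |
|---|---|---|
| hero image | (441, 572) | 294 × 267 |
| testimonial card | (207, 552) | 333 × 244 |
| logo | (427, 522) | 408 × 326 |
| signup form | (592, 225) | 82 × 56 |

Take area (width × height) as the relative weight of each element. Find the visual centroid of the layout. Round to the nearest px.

Areas → weights: hero image 294·267 = 78498, testimonial card 333·244 = 81252, logo 408·326 = 133008, signup form 82·56 = 4592; Σw = 297350.
x-moment: 78498·441 + 81252·207 + 133008·427 + 4592·592 = 110949662; centroid 110949662/297350 ≈ 373.13.
y-moment: 78498·572 + 81252·552 + 133008·522 + 4592·225 = 160215336; centroid 160215336/297350 ≈ 538.81.

(373, 539)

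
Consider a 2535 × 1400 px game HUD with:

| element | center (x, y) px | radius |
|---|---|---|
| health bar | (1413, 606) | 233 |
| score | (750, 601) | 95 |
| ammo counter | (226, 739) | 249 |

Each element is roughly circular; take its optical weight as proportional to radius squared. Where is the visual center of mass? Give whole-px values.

Weights ∝ r²: health bar 233² = 54289, score 95² = 9025, ammo counter 249² = 62001; Σw = 125315.
x: (54289·1413 + 9025·750 + 62001·226) / 125315 = 97491333 / 125315 ≈ 777.97
y: (54289·606 + 9025·601 + 62001·739) / 125315 = 84141898 / 125315 ≈ 671.44

(778, 671)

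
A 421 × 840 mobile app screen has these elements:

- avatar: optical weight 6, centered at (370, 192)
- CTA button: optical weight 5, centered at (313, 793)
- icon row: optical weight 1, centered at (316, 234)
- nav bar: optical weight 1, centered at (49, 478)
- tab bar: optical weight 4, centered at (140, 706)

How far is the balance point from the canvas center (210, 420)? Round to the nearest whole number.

Σw = 6 + 5 + 1 + 1 + 4 = 17.
x-moment: 6·370 + 5·313 + 1·316 + 1·49 + 4·140 = 4710; centroid 4710/17 ≈ 277.06.
y-moment: 6·192 + 5·793 + 1·234 + 1·478 + 4·706 = 8653; centroid 8653/17 ≈ 509.00.
Offset from (210, 420): Δx ≈ 67.06, Δy ≈ 89.00; distance = √(Δx² + Δy²) ≈ 111.44.

≈ 111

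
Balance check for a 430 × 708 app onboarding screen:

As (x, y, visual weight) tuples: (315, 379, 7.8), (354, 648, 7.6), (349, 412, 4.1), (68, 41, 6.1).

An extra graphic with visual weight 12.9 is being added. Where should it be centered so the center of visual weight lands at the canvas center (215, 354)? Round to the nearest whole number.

With the extra graphic, Σw becomes 7.8 + 7.6 + 4.1 + 6.1 + 12.9 = 38.5.
x: need Σw·x = 38.5·215 = 8277.5. Existing = 7.8·315 + 7.6·354 + 4.1·349 + 6.1·68 = 6993.1. Remainder 1284.4 / 12.9 ≈ 99.57.
y: need Σw·y = 38.5·354 = 13629.0. Existing = 7.8·379 + 7.6·648 + 4.1·412 + 6.1·41 = 9820.3. Remainder 3808.7 / 12.9 ≈ 295.25.

(100, 295)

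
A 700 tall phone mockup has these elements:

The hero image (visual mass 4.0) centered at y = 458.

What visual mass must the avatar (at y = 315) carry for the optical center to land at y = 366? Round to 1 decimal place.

w ≈ 7.2

The single fixed element contributes weight 4.0, moment 4.0·458 = 1832.0.
Set Σw·y/Σw = 366: (1832.0 + 315w) = 366·(4.0 + w).
Rearranging, w·(315 − 366) = 366·4.0 − 1832.0 = -368.0, so w ≈ -368.0/-51 = 7.22.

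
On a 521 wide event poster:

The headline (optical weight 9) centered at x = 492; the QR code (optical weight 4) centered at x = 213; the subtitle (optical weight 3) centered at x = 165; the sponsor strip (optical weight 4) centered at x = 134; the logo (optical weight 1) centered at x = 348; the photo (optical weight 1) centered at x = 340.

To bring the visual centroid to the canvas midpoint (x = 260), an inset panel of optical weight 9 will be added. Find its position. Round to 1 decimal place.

After adding the inset panel, total weight = 9 + 4 + 3 + 4 + 1 + 1 + 9 = 31.
x: target moment 31×260 = 8060; current 9·492 + 4·213 + 3·165 + 4·134 + 1·348 + 1·340 = 6999; the inset panel supplies 1061, so x = 1061/9 ≈ 117.89.

x ≈ 117.9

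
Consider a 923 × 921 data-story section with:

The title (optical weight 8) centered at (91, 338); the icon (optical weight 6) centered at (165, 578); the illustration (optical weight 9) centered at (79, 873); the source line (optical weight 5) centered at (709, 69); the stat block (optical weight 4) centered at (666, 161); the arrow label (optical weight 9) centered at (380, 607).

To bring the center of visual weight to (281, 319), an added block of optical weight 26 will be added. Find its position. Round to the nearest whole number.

With the added block, Σw becomes 8 + 6 + 9 + 5 + 4 + 9 + 26 = 67.
Along x: (12058 + 26·x) / 67 = 281 (existing moment 8·91 + 6·165 + 9·79 + 5·709 + 4·666 + 9·380 = 12058) ⇒ x = (18827 − 12058) / 26 ≈ 260.35.
Along y: (20481 + 26·y) / 67 = 319 (existing moment 8·338 + 6·578 + 9·873 + 5·69 + 4·161 + 9·607 = 20481) ⇒ y = (21373 − 20481) / 26 ≈ 34.31.

(260, 34)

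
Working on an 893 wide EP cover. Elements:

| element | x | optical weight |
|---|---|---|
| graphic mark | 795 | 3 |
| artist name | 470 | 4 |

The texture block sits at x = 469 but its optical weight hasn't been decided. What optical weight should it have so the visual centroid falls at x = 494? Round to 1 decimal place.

Existing Σw = 7 (3 + 4); existing moment 3·795 + 4·470 = 4265.
Set Σw·x/Σw = 494: (4265 + 469w) = 494·(7 + w).
Solving: w = (494·7 − 4265) / (469 − 494) = -807 / -25 ≈ 32.28.

w ≈ 32.3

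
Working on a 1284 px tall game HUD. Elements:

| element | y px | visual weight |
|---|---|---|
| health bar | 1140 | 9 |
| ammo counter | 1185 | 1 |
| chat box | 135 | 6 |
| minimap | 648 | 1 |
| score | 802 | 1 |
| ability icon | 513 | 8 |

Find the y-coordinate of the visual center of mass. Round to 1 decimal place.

y ≈ 685.0

Weights sum to 9 + 1 + 6 + 1 + 1 + 8 = 26.
Σw·y = 9·1140 + 1·1185 + 6·135 + 1·648 + 1·802 + 8·513 = 17809, so ȳ = 17809/26 ≈ 684.96.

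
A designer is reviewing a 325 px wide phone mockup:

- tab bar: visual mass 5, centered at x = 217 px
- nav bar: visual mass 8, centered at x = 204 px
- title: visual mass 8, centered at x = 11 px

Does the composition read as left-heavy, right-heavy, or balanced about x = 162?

left-heavy

Total weight = 5 + 8 + 8 = 21.
x-moment: 5·217 + 8·204 + 8·11 = 2805; centroid 2805/21 ≈ 133.57.
133.6 lies left of the midline 162, so the layout is left-heavy.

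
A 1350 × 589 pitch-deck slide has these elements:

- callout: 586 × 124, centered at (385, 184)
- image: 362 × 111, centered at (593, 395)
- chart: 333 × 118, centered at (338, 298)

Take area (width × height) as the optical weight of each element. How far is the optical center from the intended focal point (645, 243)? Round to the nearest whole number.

≈ 219

Areas: callout 586·124 = 72664, image 362·111 = 40182, chart 333·118 = 39294. Total weight = 152140.
Σw·x = 72664·385 + 40182·593 + 39294·338 = 65084938, so x̄ = 65084938/152140 ≈ 427.80.
Σw·y = 72664·184 + 40182·395 + 39294·298 = 40951678, so ȳ = 40951678/152140 ≈ 269.17.
Offset from (645, 243): Δx ≈ -217.20, Δy ≈ 26.17; distance = √(Δx² + Δy²) ≈ 218.77.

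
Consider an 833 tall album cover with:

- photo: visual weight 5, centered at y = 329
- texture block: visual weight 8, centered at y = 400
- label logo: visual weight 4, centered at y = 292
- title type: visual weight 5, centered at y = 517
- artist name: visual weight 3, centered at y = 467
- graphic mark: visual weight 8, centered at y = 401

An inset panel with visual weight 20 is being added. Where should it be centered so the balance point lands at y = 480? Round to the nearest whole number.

After adding the inset panel, total weight = 5 + 8 + 4 + 5 + 3 + 8 + 20 = 53.
y: need Σw·y = 53·480 = 25440. Existing = 5·329 + 8·400 + 4·292 + 5·517 + 3·467 + 8·401 = 13207. Remainder 12233 / 20 ≈ 611.65.

y ≈ 612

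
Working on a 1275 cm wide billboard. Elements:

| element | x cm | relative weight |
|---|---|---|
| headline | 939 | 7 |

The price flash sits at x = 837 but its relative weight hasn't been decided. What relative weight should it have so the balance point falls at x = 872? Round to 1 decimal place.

Known: weight 7 with moment 7·939 = 6573.
For the centroid to hit 872: (6573 + w·837) / (7 + w) = 872.
Rearranging, w·(837 − 872) = 872·7 − 6573 = -469, so w ≈ -469/-35 = 13.40.

w ≈ 13.4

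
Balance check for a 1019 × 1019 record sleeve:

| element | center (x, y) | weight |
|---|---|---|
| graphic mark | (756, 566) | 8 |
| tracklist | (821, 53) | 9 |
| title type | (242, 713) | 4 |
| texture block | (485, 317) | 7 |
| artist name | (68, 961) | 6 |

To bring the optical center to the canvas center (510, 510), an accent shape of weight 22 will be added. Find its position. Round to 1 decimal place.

(470.5, 578.1)

After adding the accent shape, total weight = 8 + 9 + 4 + 7 + 6 + 22 = 56.
Along x: (18208 + 22·x) / 56 = 510 (existing moment 8·756 + 9·821 + 4·242 + 7·485 + 6·68 = 18208) ⇒ x = (28560 − 18208) / 22 ≈ 470.55.
Along y: (15842 + 22·y) / 56 = 510 (existing moment 8·566 + 9·53 + 4·713 + 7·317 + 6·961 = 15842) ⇒ y = (28560 − 15842) / 22 ≈ 578.09.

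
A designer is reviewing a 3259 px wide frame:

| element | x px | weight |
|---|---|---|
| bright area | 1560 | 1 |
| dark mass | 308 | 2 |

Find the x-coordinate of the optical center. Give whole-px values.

Weights sum to 1 + 2 = 3.
x-moment: 1·1560 + 2·308 = 2176; centroid 2176/3 ≈ 725.33.

x ≈ 725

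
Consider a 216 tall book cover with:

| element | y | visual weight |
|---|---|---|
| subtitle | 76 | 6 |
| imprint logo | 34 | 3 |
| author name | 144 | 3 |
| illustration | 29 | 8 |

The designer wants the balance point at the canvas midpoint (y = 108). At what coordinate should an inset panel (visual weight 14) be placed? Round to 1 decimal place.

y ≈ 175.0

After adding the inset panel, total weight = 6 + 3 + 3 + 8 + 14 = 34.
y: need Σw·y = 34·108 = 3672. Existing = 6·76 + 3·34 + 3·144 + 8·29 = 1222. Remainder 2450 / 14 ≈ 175.00.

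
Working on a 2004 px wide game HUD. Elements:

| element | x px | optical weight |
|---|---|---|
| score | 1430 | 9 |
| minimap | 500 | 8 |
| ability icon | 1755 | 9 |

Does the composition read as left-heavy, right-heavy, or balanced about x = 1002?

Weights sum to 9 + 8 + 9 = 26.
Σw·x = 9·1430 + 8·500 + 9·1755 = 32665, so x̄ = 32665/26 ≈ 1256.35.
1256.3 lies right of the midline 1002, so the layout is right-heavy.

right-heavy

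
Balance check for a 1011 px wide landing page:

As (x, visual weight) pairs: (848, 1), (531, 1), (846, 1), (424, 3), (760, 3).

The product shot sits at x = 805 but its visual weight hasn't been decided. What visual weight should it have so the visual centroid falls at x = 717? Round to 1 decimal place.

w ≈ 7.7

Existing Σw = 9 (1 + 1 + 1 + 3 + 3); existing moment 1·848 + 1·531 + 1·846 + 3·424 + 3·760 = 5777.
Set Σw·x/Σw = 717: (5777 + 805w) = 717·(9 + w).
Solving: w = (717·9 − 5777) / (805 − 717) = 676 / 88 ≈ 7.68.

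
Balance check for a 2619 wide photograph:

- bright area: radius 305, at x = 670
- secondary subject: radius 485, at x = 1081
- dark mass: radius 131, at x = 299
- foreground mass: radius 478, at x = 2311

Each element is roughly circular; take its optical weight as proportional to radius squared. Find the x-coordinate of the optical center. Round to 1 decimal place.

Weights ∝ r²: bright area 305² = 93025, secondary subject 485² = 235225, dark mass 131² = 17161, foreground mass 478² = 228484; Σw = 573895.
x: (93025·670 + 235225·1081 + 17161·299 + 228484·2311) / 573895 = 849762638 / 573895 ≈ 1480.69

x ≈ 1480.7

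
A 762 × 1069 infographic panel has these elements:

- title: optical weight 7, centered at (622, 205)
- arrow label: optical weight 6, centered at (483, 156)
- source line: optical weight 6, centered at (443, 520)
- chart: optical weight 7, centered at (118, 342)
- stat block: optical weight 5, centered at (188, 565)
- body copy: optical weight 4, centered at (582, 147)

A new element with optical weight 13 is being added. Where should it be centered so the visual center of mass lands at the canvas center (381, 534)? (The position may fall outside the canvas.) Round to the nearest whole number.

After adding the new element, total weight = 7 + 6 + 6 + 7 + 5 + 4 + 13 = 48.
Along x: (14004 + 13·x) / 48 = 381 (existing moment 7·622 + 6·483 + 6·443 + 7·118 + 5·188 + 4·582 = 14004) ⇒ x = (18288 − 14004) / 13 ≈ 329.54.
Along y: (11298 + 13·y) / 48 = 534 (existing moment 7·205 + 6·156 + 6·520 + 7·342 + 5·565 + 4·147 = 11298) ⇒ y = (25632 − 11298) / 13 ≈ 1102.62.

(330, 1103)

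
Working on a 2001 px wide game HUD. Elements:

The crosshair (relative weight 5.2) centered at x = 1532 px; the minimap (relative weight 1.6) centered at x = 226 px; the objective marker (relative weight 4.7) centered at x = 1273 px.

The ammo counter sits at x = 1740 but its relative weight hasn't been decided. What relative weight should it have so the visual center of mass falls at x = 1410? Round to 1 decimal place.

Existing Σw = 11.5 (5.2 + 1.6 + 4.7); existing moment 5.2·1532 + 1.6·226 + 4.7·1273 = 14311.1.
Balance at x = 1410 requires (14311.1 + w·1740) / (11.5 + w) = 1410.
Solving: w = (1410·11.5 − 14311.1) / (1740 − 1410) = 1903.9 / 330 ≈ 5.77.

w ≈ 5.8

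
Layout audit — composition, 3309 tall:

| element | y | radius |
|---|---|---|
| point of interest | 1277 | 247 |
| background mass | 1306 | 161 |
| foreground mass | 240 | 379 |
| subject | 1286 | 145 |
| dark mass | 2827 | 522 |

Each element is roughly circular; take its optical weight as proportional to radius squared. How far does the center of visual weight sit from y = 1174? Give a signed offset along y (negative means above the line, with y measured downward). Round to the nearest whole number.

Weights ∝ r²: point of interest 247² = 61009, background mass 161² = 25921, foreground mass 379² = 143641, subject 145² = 21025, dark mass 522² = 272484; Σw = 524080.
y: (61009·1277 + 25921·1306 + 143641·240 + 21025·1286 + 272484·2827) / 524080 = 943585577 / 524080 ≈ 1800.46
Difference: 1800.46 − 1174 ≈ 626.46.

≈ 626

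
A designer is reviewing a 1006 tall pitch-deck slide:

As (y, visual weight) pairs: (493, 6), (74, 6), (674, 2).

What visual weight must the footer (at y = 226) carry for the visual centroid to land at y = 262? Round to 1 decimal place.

w ≈ 30.1

Fixed elements: Σw = 6 + 6 + 2 = 14, Σw·y = 6·493 + 6·74 + 2·674 = 4750.
Set Σw·y/Σw = 262: (4750 + 226w) = 262·(14 + w).
Solving: w = (262·14 − 4750) / (226 − 262) = -1082 / -36 ≈ 30.06.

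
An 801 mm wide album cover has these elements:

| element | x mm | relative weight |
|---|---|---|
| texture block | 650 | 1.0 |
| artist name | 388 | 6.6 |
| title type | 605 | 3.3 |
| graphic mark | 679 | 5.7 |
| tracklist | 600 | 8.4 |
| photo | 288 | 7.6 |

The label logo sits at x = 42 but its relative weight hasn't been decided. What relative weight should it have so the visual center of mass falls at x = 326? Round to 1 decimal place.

Fixed elements: Σw = 1.0 + 6.6 + 3.3 + 5.7 + 8.4 + 7.6 = 32.6, Σw·x = 1.0·650 + 6.6·388 + 3.3·605 + 5.7·679 + 8.4·600 + 7.6·288 = 16306.4.
Set Σw·x/Σw = 326: (16306.4 + 42w) = 326·(32.6 + w).
So w = (326·32.6 − 16306.4)/(42 − 326) = -5678.8/-284 ≈ 20.00.

w ≈ 20.0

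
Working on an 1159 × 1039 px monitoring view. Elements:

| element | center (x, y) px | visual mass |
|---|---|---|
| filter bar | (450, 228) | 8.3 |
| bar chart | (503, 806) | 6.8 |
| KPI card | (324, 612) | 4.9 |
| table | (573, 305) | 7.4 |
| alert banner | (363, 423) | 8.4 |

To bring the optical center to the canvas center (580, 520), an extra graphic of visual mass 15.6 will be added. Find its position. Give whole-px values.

With the extra graphic, Σw becomes 8.3 + 6.8 + 4.9 + 7.4 + 8.4 + 15.6 = 51.4.
x: need Σw·x = 51.4·580 = 29812.0. Existing = 8.3·450 + 6.8·503 + 4.9·324 + 7.4·573 + 8.4·363 = 16032.4. Remainder 13779.6 / 15.6 ≈ 883.31.
y: need Σw·y = 51.4·520 = 26728.0. Existing = 8.3·228 + 6.8·806 + 4.9·612 + 7.4·305 + 8.4·423 = 16182.2. Remainder 10545.8 / 15.6 ≈ 676.01.

(883, 676)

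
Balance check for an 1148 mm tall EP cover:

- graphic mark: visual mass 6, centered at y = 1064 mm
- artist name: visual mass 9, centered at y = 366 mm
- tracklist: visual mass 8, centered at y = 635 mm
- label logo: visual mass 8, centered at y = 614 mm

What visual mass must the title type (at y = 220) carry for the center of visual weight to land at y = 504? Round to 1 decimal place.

w ≈ 14.2

Known weights sum to 6 + 9 + 8 + 8 = 31; their moment is 6·1064 + 9·366 + 8·635 + 8·614 = 19670.
For the centroid to hit 504: (19670 + w·220) / (31 + w) = 504.
Solving: w = (504·31 − 19670) / (220 − 504) = -4046 / -284 ≈ 14.25.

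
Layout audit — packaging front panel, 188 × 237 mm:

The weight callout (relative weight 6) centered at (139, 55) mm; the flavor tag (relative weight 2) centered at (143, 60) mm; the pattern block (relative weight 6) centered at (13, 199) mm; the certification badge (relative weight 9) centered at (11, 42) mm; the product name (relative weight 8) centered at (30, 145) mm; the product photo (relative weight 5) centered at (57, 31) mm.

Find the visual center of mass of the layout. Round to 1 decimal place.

(50.6, 92.7)

Weights sum to 6 + 2 + 6 + 9 + 8 + 5 = 36.
x-moment: 6·139 + 2·143 + 6·13 + 9·11 + 8·30 + 5·57 = 1822; centroid 1822/36 ≈ 50.61.
y-moment: 6·55 + 2·60 + 6·199 + 9·42 + 8·145 + 5·31 = 3337; centroid 3337/36 ≈ 92.69.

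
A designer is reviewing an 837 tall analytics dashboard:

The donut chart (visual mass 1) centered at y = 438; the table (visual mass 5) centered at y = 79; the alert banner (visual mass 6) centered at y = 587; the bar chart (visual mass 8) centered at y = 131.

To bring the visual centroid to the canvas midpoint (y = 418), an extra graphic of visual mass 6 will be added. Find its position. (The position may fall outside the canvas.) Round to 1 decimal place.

After adding the extra graphic, total weight = 1 + 5 + 6 + 8 + 6 = 26.
y: need Σw·y = 26·418 = 10868. Existing = 1·438 + 5·79 + 6·587 + 8·131 = 5403. Remainder 5465 / 6 ≈ 910.83.

y ≈ 910.8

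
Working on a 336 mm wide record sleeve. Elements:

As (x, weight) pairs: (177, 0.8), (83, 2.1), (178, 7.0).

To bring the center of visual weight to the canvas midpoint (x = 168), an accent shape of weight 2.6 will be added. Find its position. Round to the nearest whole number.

After adding the accent shape, total weight = 0.8 + 2.1 + 7.0 + 2.6 = 12.5.
x: target moment 12.5×168 = 2100.0; current 0.8·177 + 2.1·83 + 7.0·178 = 1561.9; the accent shape supplies 538.1, so x = 538.1/2.6 ≈ 206.96.

x ≈ 207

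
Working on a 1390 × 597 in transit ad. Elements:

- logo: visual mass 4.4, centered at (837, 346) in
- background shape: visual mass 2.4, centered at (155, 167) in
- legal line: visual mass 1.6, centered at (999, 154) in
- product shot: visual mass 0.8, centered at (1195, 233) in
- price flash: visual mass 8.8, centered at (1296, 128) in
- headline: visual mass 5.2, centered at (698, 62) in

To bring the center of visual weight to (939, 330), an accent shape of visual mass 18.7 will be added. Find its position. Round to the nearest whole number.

(947, 536)

After adding the accent shape, total weight = 4.4 + 2.4 + 1.6 + 0.8 + 8.8 + 5.2 + 18.7 = 41.9.
x: target moment 41.9×939 = 39344.1; current 4.4·837 + 2.4·155 + 1.6·999 + 0.8·1195 + 8.8·1296 + 5.2·698 = 21643.6; the accent shape supplies 17700.5, so x = 17700.5/18.7 ≈ 946.55.
y: target moment 41.9×330 = 13827.0; current 4.4·346 + 2.4·167 + 1.6·154 + 0.8·233 + 8.8·128 + 5.2·62 = 3804.8; the accent shape supplies 10022.2, so y = 10022.2/18.7 ≈ 535.95.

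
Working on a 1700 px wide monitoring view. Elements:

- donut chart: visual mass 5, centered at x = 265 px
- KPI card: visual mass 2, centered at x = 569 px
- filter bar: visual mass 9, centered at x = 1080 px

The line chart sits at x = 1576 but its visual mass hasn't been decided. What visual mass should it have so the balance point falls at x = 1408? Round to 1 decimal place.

w ≈ 61.6

Existing Σw = 16 (5 + 2 + 9); existing moment 5·265 + 2·569 + 9·1080 = 12183.
For the centroid to hit 1408: (12183 + w·1576) / (16 + w) = 1408.
Solving: w = (1408·16 − 12183) / (1576 − 1408) = 10345 / 168 ≈ 61.58.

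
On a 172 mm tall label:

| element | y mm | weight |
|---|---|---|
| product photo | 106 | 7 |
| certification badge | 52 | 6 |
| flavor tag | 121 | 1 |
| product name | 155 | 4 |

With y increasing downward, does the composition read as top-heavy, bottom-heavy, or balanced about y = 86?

Weights sum to 7 + 6 + 1 + 4 = 18.
Σw·y = 7·106 + 6·52 + 1·121 + 4·155 = 1795, so ȳ = 1795/18 ≈ 99.72.
99.7 vs midline 86 → bottom-heavy.

bottom-heavy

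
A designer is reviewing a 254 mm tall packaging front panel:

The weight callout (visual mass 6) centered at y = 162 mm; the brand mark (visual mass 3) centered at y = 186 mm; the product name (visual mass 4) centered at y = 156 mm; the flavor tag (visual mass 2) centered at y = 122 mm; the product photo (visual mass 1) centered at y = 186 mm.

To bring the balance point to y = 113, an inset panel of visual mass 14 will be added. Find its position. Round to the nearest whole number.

New total weight: (6 + 3 + 4 + 2 + 1) + 14 = 30.
y: need Σw·y = 30·113 = 3390. Existing = 6·162 + 3·186 + 4·156 + 2·122 + 1·186 = 2584. Remainder 806 / 14 ≈ 57.57.

y ≈ 58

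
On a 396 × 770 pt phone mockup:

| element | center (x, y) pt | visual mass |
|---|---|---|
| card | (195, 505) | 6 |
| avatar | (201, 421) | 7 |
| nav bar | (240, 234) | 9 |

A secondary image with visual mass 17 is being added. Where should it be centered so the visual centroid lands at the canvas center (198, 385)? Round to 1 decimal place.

(175.6, 407.8)

After adding the secondary image, total weight = 6 + 7 + 9 + 17 = 39.
x: target moment 39×198 = 7722; current 6·195 + 7·201 + 9·240 = 4737; the secondary image supplies 2985, so x = 2985/17 ≈ 175.59.
y: target moment 39×385 = 15015; current 6·505 + 7·421 + 9·234 = 8083; the secondary image supplies 6932, so y = 6932/17 ≈ 407.76.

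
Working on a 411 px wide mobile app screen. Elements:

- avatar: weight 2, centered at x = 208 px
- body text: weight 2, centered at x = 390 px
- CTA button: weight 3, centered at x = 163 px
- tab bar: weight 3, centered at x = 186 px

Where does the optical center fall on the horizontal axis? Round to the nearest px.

x ≈ 224

Total weight = 2 + 2 + 3 + 3 = 10.
x-moment: 2·208 + 2·390 + 3·163 + 3·186 = 2243; centroid 2243/10 ≈ 224.30.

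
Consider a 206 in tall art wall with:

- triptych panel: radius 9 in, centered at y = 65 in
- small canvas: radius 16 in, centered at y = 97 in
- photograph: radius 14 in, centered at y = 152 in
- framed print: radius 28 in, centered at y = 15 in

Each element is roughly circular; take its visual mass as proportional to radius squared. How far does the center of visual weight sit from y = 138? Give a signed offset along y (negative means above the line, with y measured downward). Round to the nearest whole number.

≈ -84 in

Weights ∝ r²: triptych panel 9² = 81, small canvas 16² = 256, photograph 14² = 196, framed print 28² = 784; Σw = 1317.
y: (81·65 + 256·97 + 196·152 + 784·15) / 1317 = 71649 / 1317 ≈ 54.40
Difference: 54.40 − 138 ≈ -83.60.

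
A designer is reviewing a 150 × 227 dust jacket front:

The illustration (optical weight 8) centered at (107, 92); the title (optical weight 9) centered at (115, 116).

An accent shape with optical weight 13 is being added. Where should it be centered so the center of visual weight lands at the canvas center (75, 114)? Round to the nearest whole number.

With the accent shape, Σw becomes 8 + 9 + 13 = 30.
Along x: (1891 + 13·x) / 30 = 75 (existing moment 8·107 + 9·115 = 1891) ⇒ x = (2250 − 1891) / 13 ≈ 27.62.
Along y: (1780 + 13·y) / 30 = 114 (existing moment 8·92 + 9·116 = 1780) ⇒ y = (3420 − 1780) / 13 ≈ 126.15.

(28, 126)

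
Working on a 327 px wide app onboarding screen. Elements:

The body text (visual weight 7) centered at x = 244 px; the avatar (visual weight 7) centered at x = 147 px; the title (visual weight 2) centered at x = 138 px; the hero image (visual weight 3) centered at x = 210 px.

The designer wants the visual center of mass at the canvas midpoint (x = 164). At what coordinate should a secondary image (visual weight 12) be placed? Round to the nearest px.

x ≈ 120

With the secondary image, Σw becomes 7 + 7 + 2 + 3 + 12 = 31.
Along x: (3643 + 12·x) / 31 = 164 (existing moment 7·244 + 7·147 + 2·138 + 3·210 = 3643) ⇒ x = (5084 − 3643) / 12 ≈ 120.08.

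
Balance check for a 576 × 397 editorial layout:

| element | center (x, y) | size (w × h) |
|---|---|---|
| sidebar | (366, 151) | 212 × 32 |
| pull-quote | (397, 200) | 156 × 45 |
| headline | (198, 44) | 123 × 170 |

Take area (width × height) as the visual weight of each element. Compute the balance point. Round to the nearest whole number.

(271, 96)

Areas → weights: sidebar 212·32 = 6784, pull-quote 156·45 = 7020, headline 123·170 = 20910; Σw = 34714.
x: (6784·366 + 7020·397 + 20910·198) / 34714 = 9410064 / 34714 ≈ 271.07
y: (6784·151 + 7020·200 + 20910·44) / 34714 = 3348424 / 34714 ≈ 96.46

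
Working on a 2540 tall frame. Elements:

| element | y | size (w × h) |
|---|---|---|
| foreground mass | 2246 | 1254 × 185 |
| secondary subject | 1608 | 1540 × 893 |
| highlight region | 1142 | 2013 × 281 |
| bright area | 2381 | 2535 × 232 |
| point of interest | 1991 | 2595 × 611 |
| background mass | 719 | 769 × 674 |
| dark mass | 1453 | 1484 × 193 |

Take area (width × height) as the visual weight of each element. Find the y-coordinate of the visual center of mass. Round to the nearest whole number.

Areas: foreground mass 1254·185 = 231990, secondary subject 1540·893 = 1375220, highlight region 2013·281 = 565653, bright area 2535·232 = 588120, point of interest 2595·611 = 1585545, background mass 769·674 = 518306, dark mass 1484·193 = 286412. Total weight = 5151246.
y: moment 8724331491 / weight 5151246 ≈ 1693.64

y ≈ 1694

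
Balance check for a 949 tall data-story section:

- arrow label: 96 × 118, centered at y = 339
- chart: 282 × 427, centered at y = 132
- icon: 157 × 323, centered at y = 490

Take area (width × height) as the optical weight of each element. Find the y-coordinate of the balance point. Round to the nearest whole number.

y ≈ 244

Areas → weights: arrow label 96·118 = 11328, chart 282·427 = 120414, icon 157·323 = 50711; Σw = 182453.
y: (11328·339 + 120414·132 + 50711·490) / 182453 = 44583230 / 182453 ≈ 244.35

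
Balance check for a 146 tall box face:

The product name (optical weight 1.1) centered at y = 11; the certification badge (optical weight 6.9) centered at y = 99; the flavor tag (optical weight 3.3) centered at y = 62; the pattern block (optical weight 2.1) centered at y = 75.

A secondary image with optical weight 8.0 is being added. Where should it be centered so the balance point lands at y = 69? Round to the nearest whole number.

After adding the secondary image, total weight = 1.1 + 6.9 + 3.3 + 2.1 + 8.0 = 21.4.
y: need Σw·y = 21.4·69 = 1476.6. Existing = 1.1·11 + 6.9·99 + 3.3·62 + 2.1·75 = 1057.3. Remainder 419.3 / 8.0 ≈ 52.41.

y ≈ 52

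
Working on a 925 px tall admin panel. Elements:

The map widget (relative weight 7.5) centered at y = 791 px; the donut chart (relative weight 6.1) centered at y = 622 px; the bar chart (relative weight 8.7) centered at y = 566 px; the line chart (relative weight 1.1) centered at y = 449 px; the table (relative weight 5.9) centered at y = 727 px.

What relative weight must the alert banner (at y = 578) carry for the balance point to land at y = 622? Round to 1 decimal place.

w ≈ 27.5

Fixed elements: Σw = 7.5 + 6.1 + 8.7 + 1.1 + 5.9 = 29.3, Σw·y = 7.5·791 + 6.1·622 + 8.7·566 + 1.1·449 + 5.9·727 = 19434.1.
For the centroid to hit 622: (19434.1 + w·578) / (29.3 + w) = 622.
Rearranging, w·(578 − 622) = 622·29.3 − 19434.1 = -1209.5, so w ≈ -1209.5/-44 = 27.49.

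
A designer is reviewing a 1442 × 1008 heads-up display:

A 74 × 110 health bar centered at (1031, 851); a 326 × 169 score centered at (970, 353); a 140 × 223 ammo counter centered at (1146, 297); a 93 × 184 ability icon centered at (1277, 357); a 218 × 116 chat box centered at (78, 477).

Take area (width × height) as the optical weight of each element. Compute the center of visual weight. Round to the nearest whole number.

(887, 393)

Areas: health bar 74·110 = 8140, score 326·169 = 55094, ammo counter 140·223 = 31220, ability icon 93·184 = 17112, chat box 218·116 = 25288. Total weight = 136854.
Σw·x = 8140·1031 + 55094·970 + 31220·1146 + 17112·1277 + 25288·78 = 121436128, so x̄ = 121436128/136854 ≈ 887.34.
Σw·y = 8140·851 + 55094·353 + 31220·297 + 17112·357 + 25288·477 = 53819022, so ȳ = 53819022/136854 ≈ 393.26.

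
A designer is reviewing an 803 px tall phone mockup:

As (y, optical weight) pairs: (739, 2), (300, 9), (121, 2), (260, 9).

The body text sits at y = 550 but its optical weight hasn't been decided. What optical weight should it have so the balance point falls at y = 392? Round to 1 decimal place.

Existing Σw = 22 (2 + 9 + 2 + 9); existing moment 2·739 + 9·300 + 2·121 + 9·260 = 6760.
For the centroid to hit 392: (6760 + w·550) / (22 + w) = 392.
Rearranging, w·(550 − 392) = 392·22 − 6760 = 1864, so w ≈ 1864/158 = 11.80.

w ≈ 11.8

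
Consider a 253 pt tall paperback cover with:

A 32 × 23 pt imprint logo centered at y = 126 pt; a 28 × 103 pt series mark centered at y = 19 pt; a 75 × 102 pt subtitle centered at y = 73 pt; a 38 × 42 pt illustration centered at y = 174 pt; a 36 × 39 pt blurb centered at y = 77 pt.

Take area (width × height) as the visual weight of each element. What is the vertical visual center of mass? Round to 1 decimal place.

Areas: imprint logo 32·23 = 736, series mark 28·103 = 2884, subtitle 75·102 = 7650, illustration 38·42 = 1596, blurb 36·39 = 1404. Total weight = 14270.
Σw·y = 736·126 + 2884·19 + 7650·73 + 1596·174 + 1404·77 = 1091794, so ȳ = 1091794/14270 ≈ 76.51.

y ≈ 76.5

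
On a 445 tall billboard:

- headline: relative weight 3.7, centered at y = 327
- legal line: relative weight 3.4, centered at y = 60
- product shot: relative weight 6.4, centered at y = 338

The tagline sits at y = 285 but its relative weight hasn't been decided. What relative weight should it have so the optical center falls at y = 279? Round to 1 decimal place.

Existing Σw = 13.5 (3.7 + 3.4 + 6.4); existing moment 3.7·327 + 3.4·60 + 6.4·338 = 3577.1.
Balance at y = 279 requires (3577.1 + w·285) / (13.5 + w) = 279.
Solving: w = (279·13.5 − 3577.1) / (285 − 279) = 189.4 / 6 ≈ 31.57.

w ≈ 31.6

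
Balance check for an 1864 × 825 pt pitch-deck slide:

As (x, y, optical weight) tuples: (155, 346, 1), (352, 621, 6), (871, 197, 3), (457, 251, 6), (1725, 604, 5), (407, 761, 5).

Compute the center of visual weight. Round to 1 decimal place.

(703.2, 499.8)

Σw = 1 + 6 + 3 + 6 + 5 + 5 = 26.
Σw·x = 18282; x̄ = 18282/26 ≈ 703.15.
Σw·y = 12994; ȳ = 12994/26 ≈ 499.77.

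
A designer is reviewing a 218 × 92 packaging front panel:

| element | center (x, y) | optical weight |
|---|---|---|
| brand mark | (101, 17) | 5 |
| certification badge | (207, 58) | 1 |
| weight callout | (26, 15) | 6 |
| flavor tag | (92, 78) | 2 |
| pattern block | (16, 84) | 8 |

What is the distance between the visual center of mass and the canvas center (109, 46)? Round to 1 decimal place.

≈ 55.4

Weights sum to 5 + 1 + 6 + 2 + 8 = 22.
Σw·x = 5·101 + 1·207 + 6·26 + 2·92 + 8·16 = 1180, so x̄ = 1180/22 ≈ 53.64.
Σw·y = 5·17 + 1·58 + 6·15 + 2·78 + 8·84 = 1061, so ȳ = 1061/22 ≈ 48.23.
Relative to (109, 46): Δ = (-55.36, 2.23); |Δ| = √(-55.36² + 2.23²) ≈ 55.41.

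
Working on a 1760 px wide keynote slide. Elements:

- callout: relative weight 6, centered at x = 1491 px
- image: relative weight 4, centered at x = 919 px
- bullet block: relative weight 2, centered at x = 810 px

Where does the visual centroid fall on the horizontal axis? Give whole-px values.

x ≈ 1187

Total weight = 6 + 4 + 2 = 12.
Σw·x = 6·1491 + 4·919 + 2·810 = 14242, so x̄ = 14242/12 ≈ 1186.83.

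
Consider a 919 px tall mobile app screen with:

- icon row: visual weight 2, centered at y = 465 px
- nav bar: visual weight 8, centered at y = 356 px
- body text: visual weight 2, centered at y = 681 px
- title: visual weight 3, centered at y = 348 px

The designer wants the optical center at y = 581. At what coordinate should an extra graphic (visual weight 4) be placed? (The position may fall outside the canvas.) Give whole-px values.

y ≈ 1214

With the extra graphic, Σw becomes 2 + 8 + 2 + 3 + 4 = 19.
Along y: (6184 + 4·y) / 19 = 581 (existing moment 2·465 + 8·356 + 2·681 + 3·348 = 6184) ⇒ y = (11039 − 6184) / 4 ≈ 1213.75.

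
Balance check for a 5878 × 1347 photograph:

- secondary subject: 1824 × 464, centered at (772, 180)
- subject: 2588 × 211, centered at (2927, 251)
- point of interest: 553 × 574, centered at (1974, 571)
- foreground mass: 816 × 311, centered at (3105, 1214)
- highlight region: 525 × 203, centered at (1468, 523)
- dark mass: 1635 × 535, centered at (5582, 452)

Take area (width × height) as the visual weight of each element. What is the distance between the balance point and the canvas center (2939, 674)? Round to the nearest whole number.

≈ 257

Areas → weights: secondary subject 1824·464 = 846336, subject 2588·211 = 546068, point of interest 553·574 = 317422, foreground mass 816·311 = 253776, highlight region 525·203 = 106575, dark mass 1635·535 = 874725; Σw = 2944902.
x-moment: 846336·772 + 546068·2927 + 317422·1974 + 253776·3105 + 106575·1468 + 874725·5582 = 8705444986; centroid 8705444986/2944902 ≈ 2956.11.
y-moment: 846336·180 + 546068·251 + 317422·571 + 253776·1214 + 106575·523 + 874725·452 = 1229849999; centroid 1229849999/2944902 ≈ 417.62.
From (2939, 674): dx = 17.11, dy = -256.38, so the distance is √(dx²+dy²) ≈ 256.95.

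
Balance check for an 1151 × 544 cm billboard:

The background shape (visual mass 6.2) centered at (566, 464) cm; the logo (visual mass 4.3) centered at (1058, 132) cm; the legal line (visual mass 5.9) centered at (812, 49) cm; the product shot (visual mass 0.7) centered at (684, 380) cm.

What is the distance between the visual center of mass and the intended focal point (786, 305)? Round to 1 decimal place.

≈ 71.4 cm

Weights sum to 6.2 + 4.3 + 5.9 + 0.7 = 17.1.
x: (6.2·566 + 4.3·1058 + 5.9·812 + 0.7·684) / 17.1 = 13328.2 / 17.1 ≈ 779.43
y: (6.2·464 + 4.3·132 + 5.9·49 + 0.7·380) / 17.1 = 3999.5 / 17.1 ≈ 233.89
Offset from (786, 305): Δx ≈ -6.57, Δy ≈ -71.11; distance = √(Δx² + Δy²) ≈ 71.41.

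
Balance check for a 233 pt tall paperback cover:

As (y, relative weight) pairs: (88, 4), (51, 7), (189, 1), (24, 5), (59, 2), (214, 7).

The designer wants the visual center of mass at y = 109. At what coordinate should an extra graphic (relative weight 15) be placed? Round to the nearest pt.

New total weight: (4 + 7 + 1 + 5 + 2 + 7) + 15 = 41.
Along y: (2634 + 15·y) / 41 = 109 (existing moment 4·88 + 7·51 + 1·189 + 5·24 + 2·59 + 7·214 = 2634) ⇒ y = (4469 − 2634) / 15 ≈ 122.33.

y ≈ 122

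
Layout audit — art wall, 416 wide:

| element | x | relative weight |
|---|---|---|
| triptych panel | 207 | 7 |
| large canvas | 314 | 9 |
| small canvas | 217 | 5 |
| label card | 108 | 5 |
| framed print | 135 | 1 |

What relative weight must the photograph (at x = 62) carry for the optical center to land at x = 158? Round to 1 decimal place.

Fixed elements: Σw = 7 + 9 + 5 + 5 + 1 = 27, Σw·x = 7·207 + 9·314 + 5·217 + 5·108 + 1·135 = 6035.
Set Σw·x/Σw = 158: (6035 + 62w) = 158·(27 + w).
Solving: w = (158·27 − 6035) / (62 − 158) = -1769 / -96 ≈ 18.43.

w ≈ 18.4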